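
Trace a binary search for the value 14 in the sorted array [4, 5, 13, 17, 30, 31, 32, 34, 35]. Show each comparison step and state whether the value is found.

Binary search for 14 in [4, 5, 13, 17, 30, 31, 32, 34, 35]:

lo=0, hi=8, mid=4, arr[mid]=30 -> 30 > 14, search left half
lo=0, hi=3, mid=1, arr[mid]=5 -> 5 < 14, search right half
lo=2, hi=3, mid=2, arr[mid]=13 -> 13 < 14, search right half
lo=3, hi=3, mid=3, arr[mid]=17 -> 17 > 14, search left half
lo=3 > hi=2, target 14 not found

Binary search determines that 14 is not in the array after 4 comparisons. The search space was exhausted without finding the target.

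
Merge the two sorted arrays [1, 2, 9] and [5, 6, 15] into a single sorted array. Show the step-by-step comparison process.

Merging process:

Compare 1 vs 5: take 1 from left. Merged: [1]
Compare 2 vs 5: take 2 from left. Merged: [1, 2]
Compare 9 vs 5: take 5 from right. Merged: [1, 2, 5]
Compare 9 vs 6: take 6 from right. Merged: [1, 2, 5, 6]
Compare 9 vs 15: take 9 from left. Merged: [1, 2, 5, 6, 9]
Append remaining from right: [15]. Merged: [1, 2, 5, 6, 9, 15]

Final merged array: [1, 2, 5, 6, 9, 15]
Total comparisons: 5

The merged array is [1, 2, 5, 6, 9, 15], requiring 5 comparisons. The merge step runs in O(n) time where n is the total number of elements.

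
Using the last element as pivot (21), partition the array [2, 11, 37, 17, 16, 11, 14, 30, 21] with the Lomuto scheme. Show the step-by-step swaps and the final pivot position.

Lomuto partition with pivot = 21:

Initial array: [2, 11, 37, 17, 16, 11, 14, 30, 21]

arr[0]=2 <= 21: swap with position 0, array becomes [2, 11, 37, 17, 16, 11, 14, 30, 21]
arr[1]=11 <= 21: swap with position 1, array becomes [2, 11, 37, 17, 16, 11, 14, 30, 21]
arr[2]=37 > 21: no swap
arr[3]=17 <= 21: swap with position 2, array becomes [2, 11, 17, 37, 16, 11, 14, 30, 21]
arr[4]=16 <= 21: swap with position 3, array becomes [2, 11, 17, 16, 37, 11, 14, 30, 21]
arr[5]=11 <= 21: swap with position 4, array becomes [2, 11, 17, 16, 11, 37, 14, 30, 21]
arr[6]=14 <= 21: swap with position 5, array becomes [2, 11, 17, 16, 11, 14, 37, 30, 21]
arr[7]=30 > 21: no swap

Place pivot at position 6: [2, 11, 17, 16, 11, 14, 21, 30, 37]
Pivot position: 6

After partitioning with pivot 21, the array becomes [2, 11, 17, 16, 11, 14, 21, 30, 37]. The pivot is placed at index 6. All elements to the left of the pivot are <= 21, and all elements to the right are > 21.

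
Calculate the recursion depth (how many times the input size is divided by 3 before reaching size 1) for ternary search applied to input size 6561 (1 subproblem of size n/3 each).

For divide and conquer with division factor 3:

Problem sizes at each level:
Level 0: 6561
Level 1: 2187
Level 2: 729
Level 3: 243
Level 4: 81
Level 5: 27
Level 6: 9
Level 7: 3
Level 8: 1

The root is level 0 and the size-1 base case is level 8 (the tree spans levels 0 through 8, i.e. 9 levels counting the root), so the depth is the number of divisions: log_3(6561) = 8

The recursion tree depth is log_3(6561) = 8. At each level, the problem size is divided by 3, so it takes 8 divisions to reduce to a base case of size 1. The algorithm makes 1 recursive call at each level.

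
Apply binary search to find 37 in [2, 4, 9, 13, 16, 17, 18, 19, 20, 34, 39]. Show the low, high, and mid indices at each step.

Binary search for 37 in [2, 4, 9, 13, 16, 17, 18, 19, 20, 34, 39]:

lo=0, hi=10, mid=5, arr[mid]=17 -> 17 < 37, search right half
lo=6, hi=10, mid=8, arr[mid]=20 -> 20 < 37, search right half
lo=9, hi=10, mid=9, arr[mid]=34 -> 34 < 37, search right half
lo=10, hi=10, mid=10, arr[mid]=39 -> 39 > 37, search left half
lo=10 > hi=9, target 37 not found

Binary search determines that 37 is not in the array after 4 comparisons. The search space was exhausted without finding the target.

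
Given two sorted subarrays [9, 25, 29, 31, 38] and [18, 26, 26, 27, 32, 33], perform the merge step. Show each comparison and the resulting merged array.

Merging process:

Compare 9 vs 18: take 9 from left. Merged: [9]
Compare 25 vs 18: take 18 from right. Merged: [9, 18]
Compare 25 vs 26: take 25 from left. Merged: [9, 18, 25]
Compare 29 vs 26: take 26 from right. Merged: [9, 18, 25, 26]
Compare 29 vs 26: take 26 from right. Merged: [9, 18, 25, 26, 26]
Compare 29 vs 27: take 27 from right. Merged: [9, 18, 25, 26, 26, 27]
Compare 29 vs 32: take 29 from left. Merged: [9, 18, 25, 26, 26, 27, 29]
Compare 31 vs 32: take 31 from left. Merged: [9, 18, 25, 26, 26, 27, 29, 31]
Compare 38 vs 32: take 32 from right. Merged: [9, 18, 25, 26, 26, 27, 29, 31, 32]
Compare 38 vs 33: take 33 from right. Merged: [9, 18, 25, 26, 26, 27, 29, 31, 32, 33]
Append remaining from left: [38]. Merged: [9, 18, 25, 26, 26, 27, 29, 31, 32, 33, 38]

Final merged array: [9, 18, 25, 26, 26, 27, 29, 31, 32, 33, 38]
Total comparisons: 10

The merged array is [9, 18, 25, 26, 26, 27, 29, 31, 32, 33, 38], requiring 10 comparisons. The merge step runs in O(n) time where n is the total number of elements.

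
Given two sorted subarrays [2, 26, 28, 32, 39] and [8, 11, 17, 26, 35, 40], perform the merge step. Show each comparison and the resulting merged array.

Merging process:

Compare 2 vs 8: take 2 from left. Merged: [2]
Compare 26 vs 8: take 8 from right. Merged: [2, 8]
Compare 26 vs 11: take 11 from right. Merged: [2, 8, 11]
Compare 26 vs 17: take 17 from right. Merged: [2, 8, 11, 17]
Compare 26 vs 26: take 26 from left. Merged: [2, 8, 11, 17, 26]
Compare 28 vs 26: take 26 from right. Merged: [2, 8, 11, 17, 26, 26]
Compare 28 vs 35: take 28 from left. Merged: [2, 8, 11, 17, 26, 26, 28]
Compare 32 vs 35: take 32 from left. Merged: [2, 8, 11, 17, 26, 26, 28, 32]
Compare 39 vs 35: take 35 from right. Merged: [2, 8, 11, 17, 26, 26, 28, 32, 35]
Compare 39 vs 40: take 39 from left. Merged: [2, 8, 11, 17, 26, 26, 28, 32, 35, 39]
Append remaining from right: [40]. Merged: [2, 8, 11, 17, 26, 26, 28, 32, 35, 39, 40]

Final merged array: [2, 8, 11, 17, 26, 26, 28, 32, 35, 39, 40]
Total comparisons: 10

The merged array is [2, 8, 11, 17, 26, 26, 28, 32, 35, 39, 40], requiring 10 comparisons. The merge step runs in O(n) time where n is the total number of elements.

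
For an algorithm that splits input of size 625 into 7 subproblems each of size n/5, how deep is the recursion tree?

For divide and conquer with division factor 5:

Problem sizes at each level:
Level 0: 625
Level 1: 125
Level 2: 25
Level 3: 5
Level 4: 1

The root is level 0 and the size-1 base case is level 4 (the tree spans levels 0 through 4, i.e. 5 levels counting the root), so the depth is the number of divisions: log_5(625) = 4

The recursion tree depth is log_5(625) = 4. At each level, the problem size is divided by 5, so it takes 4 divisions to reduce to a base case of size 1. The algorithm makes 7 recursive calls at each level.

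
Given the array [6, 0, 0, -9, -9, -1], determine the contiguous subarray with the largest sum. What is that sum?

Using Kadane's algorithm on [6, 0, 0, -9, -9, -1]:

Scanning through the array:
Position 1 (value 0): max_ending_here = 6, max_so_far = 6
Position 2 (value 0): max_ending_here = 6, max_so_far = 6
Position 3 (value -9): max_ending_here = -3, max_so_far = 6
Position 4 (value -9): max_ending_here = -9, max_so_far = 6
Position 5 (value -1): max_ending_here = -1, max_so_far = 6

Maximum subarray: [6]
Maximum sum: 6

The maximum subarray is [6] with sum 6. This subarray runs from index 0 to index 0.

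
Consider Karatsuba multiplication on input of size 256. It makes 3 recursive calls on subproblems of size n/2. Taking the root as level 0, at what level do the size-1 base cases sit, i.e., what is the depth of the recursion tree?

For divide and conquer with division factor 2:

Problem sizes at each level:
Level 0: 256
Level 1: 128
Level 2: 64
Level 3: 32
Level 4: 16
Level 5: 8
Level 6: 4
Level 7: 2
Level 8: 1

The root is level 0 and the size-1 base case is level 8 (the tree spans levels 0 through 8, i.e. 9 levels counting the root), so the depth is the number of divisions: log_2(256) = 8

The recursion tree depth is log_2(256) = 8. At each level, the problem size is divided by 2, so it takes 8 divisions to reduce to a base case of size 1. The algorithm makes 3 recursive calls at each level.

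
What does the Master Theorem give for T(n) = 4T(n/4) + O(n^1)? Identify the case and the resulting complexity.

Master Theorem for T(n) = 4T(n/4) + O(n^1):

a = 4, b = 4, c = 1
log_b(a) = log_4(4) = 1.0000

Case 2: c = 1 = log_4(4) = 1.0000
T(n) = O(n^1 log n) = O(n log n)

For T(n) = 4T(n/4) + O(n^1): log_4(4) = 1.0000. This is Case 2 of the Master Theorem (c = log_b(a), equal work at all levels), giving O(n log n).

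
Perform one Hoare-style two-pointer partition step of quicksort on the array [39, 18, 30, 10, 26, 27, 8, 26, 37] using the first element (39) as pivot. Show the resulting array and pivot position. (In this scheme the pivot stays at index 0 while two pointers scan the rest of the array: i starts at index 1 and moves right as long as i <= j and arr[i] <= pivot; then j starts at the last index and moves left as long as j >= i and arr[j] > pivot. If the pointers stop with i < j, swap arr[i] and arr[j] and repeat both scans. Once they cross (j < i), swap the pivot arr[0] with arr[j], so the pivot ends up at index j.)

Hoare-style two-pointer partition with pivot = 39:

Initial array: [39, 18, 30, 10, 26, 27, 8, 26, 37]

Pointers start at i = 1, j = 8.
i ends at 9, j ends at 8: the pointers have crossed (j < i), so scanning stops.

Swap pivot arr[0] with arr[8] to place pivot at position 8: [37, 18, 30, 10, 26, 27, 8, 26, 39]
Pivot position: 8

After partitioning with pivot 39, the array becomes [37, 18, 30, 10, 26, 27, 8, 26, 39]. The pivot is placed at index 8. All elements to the left of the pivot are <= 39, and all elements to the right are > 39.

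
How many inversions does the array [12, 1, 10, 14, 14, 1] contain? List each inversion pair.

Finding inversions in [12, 1, 10, 14, 14, 1]:

(0, 1): arr[0]=12 > arr[1]=1
(0, 2): arr[0]=12 > arr[2]=10
(0, 5): arr[0]=12 > arr[5]=1
(2, 5): arr[2]=10 > arr[5]=1
(3, 5): arr[3]=14 > arr[5]=1
(4, 5): arr[4]=14 > arr[5]=1

Total inversions: 6

The array has 6 inversion(s): (0,1), (0,2), (0,5), (2,5), (3,5), (4,5). Each pair (i,j) satisfies i < j and arr[i] > arr[j].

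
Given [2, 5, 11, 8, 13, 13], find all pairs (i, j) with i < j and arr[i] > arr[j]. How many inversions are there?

Finding inversions in [2, 5, 11, 8, 13, 13]:

(2, 3): arr[2]=11 > arr[3]=8

Total inversions: 1

The array has 1 inversion(s): (2,3). Each pair (i,j) satisfies i < j and arr[i] > arr[j].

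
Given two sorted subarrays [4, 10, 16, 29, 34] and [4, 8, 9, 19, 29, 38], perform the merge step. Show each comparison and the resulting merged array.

Merging process:

Compare 4 vs 4: take 4 from left. Merged: [4]
Compare 10 vs 4: take 4 from right. Merged: [4, 4]
Compare 10 vs 8: take 8 from right. Merged: [4, 4, 8]
Compare 10 vs 9: take 9 from right. Merged: [4, 4, 8, 9]
Compare 10 vs 19: take 10 from left. Merged: [4, 4, 8, 9, 10]
Compare 16 vs 19: take 16 from left. Merged: [4, 4, 8, 9, 10, 16]
Compare 29 vs 19: take 19 from right. Merged: [4, 4, 8, 9, 10, 16, 19]
Compare 29 vs 29: take 29 from left. Merged: [4, 4, 8, 9, 10, 16, 19, 29]
Compare 34 vs 29: take 29 from right. Merged: [4, 4, 8, 9, 10, 16, 19, 29, 29]
Compare 34 vs 38: take 34 from left. Merged: [4, 4, 8, 9, 10, 16, 19, 29, 29, 34]
Append remaining from right: [38]. Merged: [4, 4, 8, 9, 10, 16, 19, 29, 29, 34, 38]

Final merged array: [4, 4, 8, 9, 10, 16, 19, 29, 29, 34, 38]
Total comparisons: 10

The merged array is [4, 4, 8, 9, 10, 16, 19, 29, 29, 34, 38], requiring 10 comparisons. The merge step runs in O(n) time where n is the total number of elements.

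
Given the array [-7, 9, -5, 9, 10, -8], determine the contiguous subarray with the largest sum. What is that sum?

Using Kadane's algorithm on [-7, 9, -5, 9, 10, -8]:

Scanning through the array:
Position 1 (value 9): max_ending_here = 9, max_so_far = 9
Position 2 (value -5): max_ending_here = 4, max_so_far = 9
Position 3 (value 9): max_ending_here = 13, max_so_far = 13
Position 4 (value 10): max_ending_here = 23, max_so_far = 23
Position 5 (value -8): max_ending_here = 15, max_so_far = 23

Maximum subarray: [9, -5, 9, 10]
Maximum sum: 23

The maximum subarray is [9, -5, 9, 10] with sum 23. This subarray runs from index 1 to index 4.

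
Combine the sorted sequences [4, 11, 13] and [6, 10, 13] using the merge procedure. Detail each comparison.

Merging process:

Compare 4 vs 6: take 4 from left. Merged: [4]
Compare 11 vs 6: take 6 from right. Merged: [4, 6]
Compare 11 vs 10: take 10 from right. Merged: [4, 6, 10]
Compare 11 vs 13: take 11 from left. Merged: [4, 6, 10, 11]
Compare 13 vs 13: take 13 from left. Merged: [4, 6, 10, 11, 13]
Append remaining from right: [13]. Merged: [4, 6, 10, 11, 13, 13]

Final merged array: [4, 6, 10, 11, 13, 13]
Total comparisons: 5

The merged array is [4, 6, 10, 11, 13, 13], requiring 5 comparisons. The merge step runs in O(n) time where n is the total number of elements.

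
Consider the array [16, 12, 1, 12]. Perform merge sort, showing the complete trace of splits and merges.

Merge sort trace:

Split: [16, 12, 1, 12] -> [16, 12] and [1, 12]
  Split: [16, 12] -> [16] and [12]
  Merge: [16] + [12] -> [12, 16]
  Split: [1, 12] -> [1] and [12]
  Merge: [1] + [12] -> [1, 12]
Merge: [12, 16] + [1, 12] -> [1, 12, 12, 16]

Final sorted array: [1, 12, 12, 16]

The merge sort proceeds by recursively splitting the array and merging sorted halves.
After all merges, the sorted array is [1, 12, 12, 16].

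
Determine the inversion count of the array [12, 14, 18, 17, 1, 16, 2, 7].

Finding inversions in [12, 14, 18, 17, 1, 16, 2, 7]:

(0, 4): arr[0]=12 > arr[4]=1
(0, 6): arr[0]=12 > arr[6]=2
(0, 7): arr[0]=12 > arr[7]=7
(1, 4): arr[1]=14 > arr[4]=1
(1, 6): arr[1]=14 > arr[6]=2
(1, 7): arr[1]=14 > arr[7]=7
(2, 3): arr[2]=18 > arr[3]=17
(2, 4): arr[2]=18 > arr[4]=1
(2, 5): arr[2]=18 > arr[5]=16
(2, 6): arr[2]=18 > arr[6]=2
(2, 7): arr[2]=18 > arr[7]=7
(3, 4): arr[3]=17 > arr[4]=1
(3, 5): arr[3]=17 > arr[5]=16
(3, 6): arr[3]=17 > arr[6]=2
(3, 7): arr[3]=17 > arr[7]=7
(5, 6): arr[5]=16 > arr[6]=2
(5, 7): arr[5]=16 > arr[7]=7

Total inversions: 17

The array has 17 inversion(s): (0,4), (0,6), (0,7), (1,4), (1,6), (1,7), (2,3), (2,4), (2,5), (2,6), (2,7), (3,4), (3,5), (3,6), (3,7), (5,6), (5,7). Each pair (i,j) satisfies i < j and arr[i] > arr[j].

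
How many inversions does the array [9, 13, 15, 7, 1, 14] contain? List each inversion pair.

Finding inversions in [9, 13, 15, 7, 1, 14]:

(0, 3): arr[0]=9 > arr[3]=7
(0, 4): arr[0]=9 > arr[4]=1
(1, 3): arr[1]=13 > arr[3]=7
(1, 4): arr[1]=13 > arr[4]=1
(2, 3): arr[2]=15 > arr[3]=7
(2, 4): arr[2]=15 > arr[4]=1
(2, 5): arr[2]=15 > arr[5]=14
(3, 4): arr[3]=7 > arr[4]=1

Total inversions: 8

The array has 8 inversion(s): (0,3), (0,4), (1,3), (1,4), (2,3), (2,4), (2,5), (3,4). Each pair (i,j) satisfies i < j and arr[i] > arr[j].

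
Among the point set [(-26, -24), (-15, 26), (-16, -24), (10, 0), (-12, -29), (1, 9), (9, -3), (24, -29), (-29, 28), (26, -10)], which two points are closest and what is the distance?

Computing all pairwise distances among 10 points:

d((-26, -24), (-15, 26)) = 51.1957
d((-26, -24), (-16, -24)) = 10.0
d((-26, -24), (10, 0)) = 43.2666
d((-26, -24), (-12, -29)) = 14.8661
d((-26, -24), (1, 9)) = 42.638
d((-26, -24), (9, -3)) = 40.8167
d((-26, -24), (24, -29)) = 50.2494
d((-26, -24), (-29, 28)) = 52.0865
d((-26, -24), (26, -10)) = 53.8516
d((-15, 26), (-16, -24)) = 50.01
d((-15, 26), (10, 0)) = 36.0694
d((-15, 26), (-12, -29)) = 55.0818
d((-15, 26), (1, 9)) = 23.3452
d((-15, 26), (9, -3)) = 37.6431
d((-15, 26), (24, -29)) = 67.424
d((-15, 26), (-29, 28)) = 14.1421
d((-15, 26), (26, -10)) = 54.5619
d((-16, -24), (10, 0)) = 35.3836
d((-16, -24), (-12, -29)) = 6.4031
d((-16, -24), (1, 9)) = 37.1214
d((-16, -24), (9, -3)) = 32.6497
d((-16, -24), (24, -29)) = 40.3113
d((-16, -24), (-29, 28)) = 53.6004
d((-16, -24), (26, -10)) = 44.2719
d((10, 0), (-12, -29)) = 36.4005
d((10, 0), (1, 9)) = 12.7279
d((10, 0), (9, -3)) = 3.1623 <-- minimum
d((10, 0), (24, -29)) = 32.2025
d((10, 0), (-29, 28)) = 48.0104
d((10, 0), (26, -10)) = 18.868
d((-12, -29), (1, 9)) = 40.1622
d((-12, -29), (9, -3)) = 33.4215
d((-12, -29), (24, -29)) = 36.0
d((-12, -29), (-29, 28)) = 59.4811
d((-12, -29), (26, -10)) = 42.4853
d((1, 9), (9, -3)) = 14.4222
d((1, 9), (24, -29)) = 44.4185
d((1, 9), (-29, 28)) = 35.5106
d((1, 9), (26, -10)) = 31.4006
d((9, -3), (24, -29)) = 30.0167
d((9, -3), (-29, 28)) = 49.0408
d((9, -3), (26, -10)) = 18.3848
d((24, -29), (-29, 28)) = 77.8332
d((24, -29), (26, -10)) = 19.105
d((-29, 28), (26, -10)) = 66.8506

Closest pair: (10, 0) and (9, -3) with distance 3.1623

The closest pair is (10, 0) and (9, -3) with Euclidean distance 3.1623. For 10 points, brute-force pairwise comparison is shown above. For large n, the divide-and-conquer algorithm (sort by x, recurse on halves, check the dividing strip) achieves O(n log n).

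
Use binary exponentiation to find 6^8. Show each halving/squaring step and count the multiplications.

Computing 6^8 by squaring (build up from 6^1; each line after the first costs one multiplication):

6^1 = 6
6^2 = (6^1)^2 = 6^2 = 36
6^4 = (6^2)^2 = 36^2 = 1296
6^8 = (6^4)^2 = 1296^2 = 1679616

Result: 1679616
Multiplications needed: 3 (3 lines after 6^1)

6^8 = 1679616. Using exponentiation by squaring, this requires 3 multiplications. The key idea: if the exponent is even, square the half-power; if odd, multiply by the base once.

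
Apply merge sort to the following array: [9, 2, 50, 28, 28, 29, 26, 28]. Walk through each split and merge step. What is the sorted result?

Merge sort trace:

Split: [9, 2, 50, 28, 28, 29, 26, 28] -> [9, 2, 50, 28] and [28, 29, 26, 28]
  Split: [9, 2, 50, 28] -> [9, 2] and [50, 28]
    Split: [9, 2] -> [9] and [2]
    Merge: [9] + [2] -> [2, 9]
    Split: [50, 28] -> [50] and [28]
    Merge: [50] + [28] -> [28, 50]
  Merge: [2, 9] + [28, 50] -> [2, 9, 28, 50]
  Split: [28, 29, 26, 28] -> [28, 29] and [26, 28]
    Split: [28, 29] -> [28] and [29]
    Merge: [28] + [29] -> [28, 29]
    Split: [26, 28] -> [26] and [28]
    Merge: [26] + [28] -> [26, 28]
  Merge: [28, 29] + [26, 28] -> [26, 28, 28, 29]
Merge: [2, 9, 28, 50] + [26, 28, 28, 29] -> [2, 9, 26, 28, 28, 28, 29, 50]

Final sorted array: [2, 9, 26, 28, 28, 28, 29, 50]

The merge sort proceeds by recursively splitting the array and merging sorted halves.
After all merges, the sorted array is [2, 9, 26, 28, 28, 28, 29, 50].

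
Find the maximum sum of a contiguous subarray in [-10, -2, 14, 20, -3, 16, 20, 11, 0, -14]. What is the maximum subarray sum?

Using Kadane's algorithm on [-10, -2, 14, 20, -3, 16, 20, 11, 0, -14]:

Scanning through the array:
Position 1 (value -2): max_ending_here = -2, max_so_far = -2
Position 2 (value 14): max_ending_here = 14, max_so_far = 14
Position 3 (value 20): max_ending_here = 34, max_so_far = 34
Position 4 (value -3): max_ending_here = 31, max_so_far = 34
Position 5 (value 16): max_ending_here = 47, max_so_far = 47
Position 6 (value 20): max_ending_here = 67, max_so_far = 67
Position 7 (value 11): max_ending_here = 78, max_so_far = 78
Position 8 (value 0): max_ending_here = 78, max_so_far = 78
Position 9 (value -14): max_ending_here = 64, max_so_far = 78

Maximum subarray: [14, 20, -3, 16, 20, 11]
Maximum sum: 78

The maximum subarray is [14, 20, -3, 16, 20, 11] with sum 78. This subarray runs from index 2 to index 7.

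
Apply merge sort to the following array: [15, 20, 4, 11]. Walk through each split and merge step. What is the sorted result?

Merge sort trace:

Split: [15, 20, 4, 11] -> [15, 20] and [4, 11]
  Split: [15, 20] -> [15] and [20]
  Merge: [15] + [20] -> [15, 20]
  Split: [4, 11] -> [4] and [11]
  Merge: [4] + [11] -> [4, 11]
Merge: [15, 20] + [4, 11] -> [4, 11, 15, 20]

Final sorted array: [4, 11, 15, 20]

The merge sort proceeds by recursively splitting the array and merging sorted halves.
After all merges, the sorted array is [4, 11, 15, 20].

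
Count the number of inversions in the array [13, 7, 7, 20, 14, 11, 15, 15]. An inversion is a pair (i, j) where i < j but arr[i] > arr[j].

Finding inversions in [13, 7, 7, 20, 14, 11, 15, 15]:

(0, 1): arr[0]=13 > arr[1]=7
(0, 2): arr[0]=13 > arr[2]=7
(0, 5): arr[0]=13 > arr[5]=11
(3, 4): arr[3]=20 > arr[4]=14
(3, 5): arr[3]=20 > arr[5]=11
(3, 6): arr[3]=20 > arr[6]=15
(3, 7): arr[3]=20 > arr[7]=15
(4, 5): arr[4]=14 > arr[5]=11

Total inversions: 8

The array has 8 inversion(s): (0,1), (0,2), (0,5), (3,4), (3,5), (3,6), (3,7), (4,5). Each pair (i,j) satisfies i < j and arr[i] > arr[j].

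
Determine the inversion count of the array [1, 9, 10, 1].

Finding inversions in [1, 9, 10, 1]:

(1, 3): arr[1]=9 > arr[3]=1
(2, 3): arr[2]=10 > arr[3]=1

Total inversions: 2

The array has 2 inversion(s): (1,3), (2,3). Each pair (i,j) satisfies i < j and arr[i] > arr[j].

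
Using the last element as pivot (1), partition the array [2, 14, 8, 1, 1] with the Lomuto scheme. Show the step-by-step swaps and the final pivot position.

Lomuto partition with pivot = 1:

Initial array: [2, 14, 8, 1, 1]

arr[0]=2 > 1: no swap
arr[1]=14 > 1: no swap
arr[2]=8 > 1: no swap
arr[3]=1 <= 1: swap with position 0, array becomes [1, 14, 8, 2, 1]

Place pivot at position 1: [1, 1, 8, 2, 14]
Pivot position: 1

After partitioning with pivot 1, the array becomes [1, 1, 8, 2, 14]. The pivot is placed at index 1. All elements to the left of the pivot are <= 1, and all elements to the right are > 1.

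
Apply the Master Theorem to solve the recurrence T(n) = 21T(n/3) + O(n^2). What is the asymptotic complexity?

Master Theorem for T(n) = 21T(n/3) + O(n^2):

a = 21, b = 3, c = 2
log_b(a) = log_3(21) = 2.7712

Case 1: c = 2 < log_3(21) = 2.7712
T(n) = O(n^(log_3 21))

For T(n) = 21T(n/3) + O(n^2): log_3(21) = 2.7712. This is Case 1 of the Master Theorem (c < log_b(a), work dominated by leaves), giving O(n^(log_3 21)).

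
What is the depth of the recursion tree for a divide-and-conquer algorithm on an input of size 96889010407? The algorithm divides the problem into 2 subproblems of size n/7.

For divide and conquer with division factor 7:

Problem sizes at each level:
Level 0: 96889010407
Level 1: 13841287201
Level 2: 1977326743
Level 3: 282475249
Level 4: 40353607
Level 5: 5764801
Level 6: 823543
Level 7: 117649
Level 8: 16807
Level 9: 2401
Level 10: 343
Level 11: 49
Level 12: 7
Level 13: 1

The root is level 0 and the size-1 base case is level 13 (the tree spans levels 0 through 13, i.e. 14 levels counting the root), so the depth is the number of divisions: log_7(96889010407) = 13

The recursion tree depth is log_7(96889010407) = 13. At each level, the problem size is divided by 7, so it takes 13 divisions to reduce to a base case of size 1. The algorithm makes 2 recursive calls at each level.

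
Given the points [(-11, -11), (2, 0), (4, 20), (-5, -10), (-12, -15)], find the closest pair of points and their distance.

Computing all pairwise distances among 5 points:

d((-11, -11), (2, 0)) = 17.0294
d((-11, -11), (4, 20)) = 34.4384
d((-11, -11), (-5, -10)) = 6.0828
d((-11, -11), (-12, -15)) = 4.1231 <-- minimum
d((2, 0), (4, 20)) = 20.0998
d((2, 0), (-5, -10)) = 12.2066
d((2, 0), (-12, -15)) = 20.5183
d((4, 20), (-5, -10)) = 31.3209
d((4, 20), (-12, -15)) = 38.4838
d((-5, -10), (-12, -15)) = 8.6023

Closest pair: (-11, -11) and (-12, -15) with distance 4.1231

The closest pair is (-11, -11) and (-12, -15) with Euclidean distance 4.1231. For 5 points, brute-force pairwise comparison is shown above. For large n, the divide-and-conquer algorithm (sort by x, recurse on halves, check the dividing strip) achieves O(n log n).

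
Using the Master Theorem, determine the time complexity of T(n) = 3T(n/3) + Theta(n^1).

Master Theorem for T(n) = 3T(n/3) + O(n^1):

a = 3, b = 3, c = 1
log_b(a) = log_3(3) = 1.0000

Case 2: c = 1 = log_3(3) = 1.0000
T(n) = O(n^1 log n) = O(n log n)

For T(n) = 3T(n/3) + O(n^1): log_3(3) = 1.0000. This is Case 2 of the Master Theorem (c = log_b(a), equal work at all levels), giving O(n log n).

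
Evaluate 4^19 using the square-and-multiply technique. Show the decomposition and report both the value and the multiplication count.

Computing 4^19 by squaring (build up from 4^1; each line after the first costs one multiplication):

4^1 = 4
4^2 = (4^1)^2 = 4^2 = 16
4^4 = (4^2)^2 = 16^2 = 256
4^8 = (4^4)^2 = 256^2 = 65536
4^9 = 4 * 4^8 = 4 * 65536 = 262144
4^18 = (4^9)^2 = 262144^2 = 68719476736
4^19 = 4 * 4^18 = 4 * 68719476736 = 274877906944

Result: 274877906944
Multiplications needed: 6 (6 lines after 4^1)

4^19 = 274877906944. Using exponentiation by squaring, this requires 6 multiplications. The key idea: if the exponent is even, square the half-power; if odd, multiply by the base once.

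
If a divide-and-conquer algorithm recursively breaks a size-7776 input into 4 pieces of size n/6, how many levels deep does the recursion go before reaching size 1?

For divide and conquer with division factor 6:

Problem sizes at each level:
Level 0: 7776
Level 1: 1296
Level 2: 216
Level 3: 36
Level 4: 6
Level 5: 1

The root is level 0 and the size-1 base case is level 5 (the tree spans levels 0 through 5, i.e. 6 levels counting the root), so the depth is the number of divisions: log_6(7776) = 5

The recursion tree depth is log_6(7776) = 5. At each level, the problem size is divided by 6, so it takes 5 divisions to reduce to a base case of size 1. The algorithm makes 4 recursive calls at each level.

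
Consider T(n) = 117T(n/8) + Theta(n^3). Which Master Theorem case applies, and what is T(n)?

Master Theorem for T(n) = 117T(n/8) + O(n^3):

a = 117, b = 8, c = 3
log_b(a) = log_8(117) = 2.2901

Case 3: c = 3 > log_8(117) = 2.2901
T(n) = O(n^3) = O(n^3)

For T(n) = 117T(n/8) + O(n^3): log_8(117) = 2.2901. This is Case 3 of the Master Theorem (c > log_b(a), work dominated by root), giving O(n^3).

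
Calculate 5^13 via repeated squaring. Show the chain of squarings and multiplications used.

Computing 5^13 by squaring (build up from 5^1; each line after the first costs one multiplication):

5^1 = 5
5^2 = (5^1)^2 = 5^2 = 25
5^3 = 5 * 5^2 = 5 * 25 = 125
5^6 = (5^3)^2 = 125^2 = 15625
5^12 = (5^6)^2 = 15625^2 = 244140625
5^13 = 5 * 5^12 = 5 * 244140625 = 1220703125

Result: 1220703125
Multiplications needed: 5 (5 lines after 5^1)

5^13 = 1220703125. Using exponentiation by squaring, this requires 5 multiplications. The key idea: if the exponent is even, square the half-power; if odd, multiply by the base once.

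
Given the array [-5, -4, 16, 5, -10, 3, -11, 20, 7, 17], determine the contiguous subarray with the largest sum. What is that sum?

Using Kadane's algorithm on [-5, -4, 16, 5, -10, 3, -11, 20, 7, 17]:

Scanning through the array:
Position 1 (value -4): max_ending_here = -4, max_so_far = -4
Position 2 (value 16): max_ending_here = 16, max_so_far = 16
Position 3 (value 5): max_ending_here = 21, max_so_far = 21
Position 4 (value -10): max_ending_here = 11, max_so_far = 21
Position 5 (value 3): max_ending_here = 14, max_so_far = 21
Position 6 (value -11): max_ending_here = 3, max_so_far = 21
Position 7 (value 20): max_ending_here = 23, max_so_far = 23
Position 8 (value 7): max_ending_here = 30, max_so_far = 30
Position 9 (value 17): max_ending_here = 47, max_so_far = 47

Maximum subarray: [16, 5, -10, 3, -11, 20, 7, 17]
Maximum sum: 47

The maximum subarray is [16, 5, -10, 3, -11, 20, 7, 17] with sum 47. This subarray runs from index 2 to index 9.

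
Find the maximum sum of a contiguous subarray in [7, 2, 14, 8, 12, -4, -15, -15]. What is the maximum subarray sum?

Using Kadane's algorithm on [7, 2, 14, 8, 12, -4, -15, -15]:

Scanning through the array:
Position 1 (value 2): max_ending_here = 9, max_so_far = 9
Position 2 (value 14): max_ending_here = 23, max_so_far = 23
Position 3 (value 8): max_ending_here = 31, max_so_far = 31
Position 4 (value 12): max_ending_here = 43, max_so_far = 43
Position 5 (value -4): max_ending_here = 39, max_so_far = 43
Position 6 (value -15): max_ending_here = 24, max_so_far = 43
Position 7 (value -15): max_ending_here = 9, max_so_far = 43

Maximum subarray: [7, 2, 14, 8, 12]
Maximum sum: 43

The maximum subarray is [7, 2, 14, 8, 12] with sum 43. This subarray runs from index 0 to index 4.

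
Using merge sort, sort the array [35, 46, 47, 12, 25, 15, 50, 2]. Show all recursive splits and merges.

Merge sort trace:

Split: [35, 46, 47, 12, 25, 15, 50, 2] -> [35, 46, 47, 12] and [25, 15, 50, 2]
  Split: [35, 46, 47, 12] -> [35, 46] and [47, 12]
    Split: [35, 46] -> [35] and [46]
    Merge: [35] + [46] -> [35, 46]
    Split: [47, 12] -> [47] and [12]
    Merge: [47] + [12] -> [12, 47]
  Merge: [35, 46] + [12, 47] -> [12, 35, 46, 47]
  Split: [25, 15, 50, 2] -> [25, 15] and [50, 2]
    Split: [25, 15] -> [25] and [15]
    Merge: [25] + [15] -> [15, 25]
    Split: [50, 2] -> [50] and [2]
    Merge: [50] + [2] -> [2, 50]
  Merge: [15, 25] + [2, 50] -> [2, 15, 25, 50]
Merge: [12, 35, 46, 47] + [2, 15, 25, 50] -> [2, 12, 15, 25, 35, 46, 47, 50]

Final sorted array: [2, 12, 15, 25, 35, 46, 47, 50]

The merge sort proceeds by recursively splitting the array and merging sorted halves.
After all merges, the sorted array is [2, 12, 15, 25, 35, 46, 47, 50].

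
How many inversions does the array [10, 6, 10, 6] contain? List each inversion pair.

Finding inversions in [10, 6, 10, 6]:

(0, 1): arr[0]=10 > arr[1]=6
(0, 3): arr[0]=10 > arr[3]=6
(2, 3): arr[2]=10 > arr[3]=6

Total inversions: 3

The array has 3 inversion(s): (0,1), (0,3), (2,3). Each pair (i,j) satisfies i < j and arr[i] > arr[j].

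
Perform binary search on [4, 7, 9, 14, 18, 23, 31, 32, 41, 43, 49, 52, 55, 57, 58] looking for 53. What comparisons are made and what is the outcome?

Binary search for 53 in [4, 7, 9, 14, 18, 23, 31, 32, 41, 43, 49, 52, 55, 57, 58]:

lo=0, hi=14, mid=7, arr[mid]=32 -> 32 < 53, search right half
lo=8, hi=14, mid=11, arr[mid]=52 -> 52 < 53, search right half
lo=12, hi=14, mid=13, arr[mid]=57 -> 57 > 53, search left half
lo=12, hi=12, mid=12, arr[mid]=55 -> 55 > 53, search left half
lo=12 > hi=11, target 53 not found

Binary search determines that 53 is not in the array after 4 comparisons. The search space was exhausted without finding the target.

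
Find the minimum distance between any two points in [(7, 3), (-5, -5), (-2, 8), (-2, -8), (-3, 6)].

Computing all pairwise distances among 5 points:

d((7, 3), (-5, -5)) = 14.4222
d((7, 3), (-2, 8)) = 10.2956
d((7, 3), (-2, -8)) = 14.2127
d((7, 3), (-3, 6)) = 10.4403
d((-5, -5), (-2, 8)) = 13.3417
d((-5, -5), (-2, -8)) = 4.2426
d((-5, -5), (-3, 6)) = 11.1803
d((-2, 8), (-2, -8)) = 16.0
d((-2, 8), (-3, 6)) = 2.2361 <-- minimum
d((-2, -8), (-3, 6)) = 14.0357

Closest pair: (-2, 8) and (-3, 6) with distance 2.2361

The closest pair is (-2, 8) and (-3, 6) with Euclidean distance 2.2361. For 5 points, brute-force pairwise comparison is shown above. For large n, the divide-and-conquer algorithm (sort by x, recurse on halves, check the dividing strip) achieves O(n log n).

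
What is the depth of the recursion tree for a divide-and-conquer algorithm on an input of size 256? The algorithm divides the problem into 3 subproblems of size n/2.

For divide and conquer with division factor 2:

Problem sizes at each level:
Level 0: 256
Level 1: 128
Level 2: 64
Level 3: 32
Level 4: 16
Level 5: 8
Level 6: 4
Level 7: 2
Level 8: 1

The root is level 0 and the size-1 base case is level 8 (the tree spans levels 0 through 8, i.e. 9 levels counting the root), so the depth is the number of divisions: log_2(256) = 8

The recursion tree depth is log_2(256) = 8. At each level, the problem size is divided by 2, so it takes 8 divisions to reduce to a base case of size 1. The algorithm makes 3 recursive calls at each level.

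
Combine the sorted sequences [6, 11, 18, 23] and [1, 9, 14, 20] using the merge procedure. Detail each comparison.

Merging process:

Compare 6 vs 1: take 1 from right. Merged: [1]
Compare 6 vs 9: take 6 from left. Merged: [1, 6]
Compare 11 vs 9: take 9 from right. Merged: [1, 6, 9]
Compare 11 vs 14: take 11 from left. Merged: [1, 6, 9, 11]
Compare 18 vs 14: take 14 from right. Merged: [1, 6, 9, 11, 14]
Compare 18 vs 20: take 18 from left. Merged: [1, 6, 9, 11, 14, 18]
Compare 23 vs 20: take 20 from right. Merged: [1, 6, 9, 11, 14, 18, 20]
Append remaining from left: [23]. Merged: [1, 6, 9, 11, 14, 18, 20, 23]

Final merged array: [1, 6, 9, 11, 14, 18, 20, 23]
Total comparisons: 7

The merged array is [1, 6, 9, 11, 14, 18, 20, 23], requiring 7 comparisons. The merge step runs in O(n) time where n is the total number of elements.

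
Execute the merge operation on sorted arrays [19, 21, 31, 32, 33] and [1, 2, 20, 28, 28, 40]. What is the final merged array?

Merging process:

Compare 19 vs 1: take 1 from right. Merged: [1]
Compare 19 vs 2: take 2 from right. Merged: [1, 2]
Compare 19 vs 20: take 19 from left. Merged: [1, 2, 19]
Compare 21 vs 20: take 20 from right. Merged: [1, 2, 19, 20]
Compare 21 vs 28: take 21 from left. Merged: [1, 2, 19, 20, 21]
Compare 31 vs 28: take 28 from right. Merged: [1, 2, 19, 20, 21, 28]
Compare 31 vs 28: take 28 from right. Merged: [1, 2, 19, 20, 21, 28, 28]
Compare 31 vs 40: take 31 from left. Merged: [1, 2, 19, 20, 21, 28, 28, 31]
Compare 32 vs 40: take 32 from left. Merged: [1, 2, 19, 20, 21, 28, 28, 31, 32]
Compare 33 vs 40: take 33 from left. Merged: [1, 2, 19, 20, 21, 28, 28, 31, 32, 33]
Append remaining from right: [40]. Merged: [1, 2, 19, 20, 21, 28, 28, 31, 32, 33, 40]

Final merged array: [1, 2, 19, 20, 21, 28, 28, 31, 32, 33, 40]
Total comparisons: 10

The merged array is [1, 2, 19, 20, 21, 28, 28, 31, 32, 33, 40], requiring 10 comparisons. The merge step runs in O(n) time where n is the total number of elements.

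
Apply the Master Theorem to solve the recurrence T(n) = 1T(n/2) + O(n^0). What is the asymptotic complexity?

Master Theorem for T(n) = 1T(n/2) + O(n^0):

a = 1, b = 2, c = 0
log_b(a) = log_2(1) = 0.0000

Case 2: c = 0 = log_2(1) = 0.0000
T(n) = O(n^0 log n) = O(log n)

For T(n) = 1T(n/2) + O(n^0): log_2(1) = 0.0000. This is Case 2 of the Master Theorem (c = log_b(a), equal work at all levels), giving O(log n).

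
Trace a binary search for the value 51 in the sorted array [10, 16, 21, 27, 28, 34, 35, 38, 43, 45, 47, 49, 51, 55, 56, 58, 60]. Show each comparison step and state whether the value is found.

Binary search for 51 in [10, 16, 21, 27, 28, 34, 35, 38, 43, 45, 47, 49, 51, 55, 56, 58, 60]:

lo=0, hi=16, mid=8, arr[mid]=43 -> 43 < 51, search right half
lo=9, hi=16, mid=12, arr[mid]=51 -> Found target at index 12!

Binary search finds 51 at index 12 after 2 comparisons. The search repeatedly halves the search space by comparing with the middle element.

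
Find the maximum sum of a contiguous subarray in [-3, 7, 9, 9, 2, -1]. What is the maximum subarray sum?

Using Kadane's algorithm on [-3, 7, 9, 9, 2, -1]:

Scanning through the array:
Position 1 (value 7): max_ending_here = 7, max_so_far = 7
Position 2 (value 9): max_ending_here = 16, max_so_far = 16
Position 3 (value 9): max_ending_here = 25, max_so_far = 25
Position 4 (value 2): max_ending_here = 27, max_so_far = 27
Position 5 (value -1): max_ending_here = 26, max_so_far = 27

Maximum subarray: [7, 9, 9, 2]
Maximum sum: 27

The maximum subarray is [7, 9, 9, 2] with sum 27. This subarray runs from index 1 to index 4.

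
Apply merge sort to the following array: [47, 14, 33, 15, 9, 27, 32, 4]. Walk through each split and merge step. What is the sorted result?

Merge sort trace:

Split: [47, 14, 33, 15, 9, 27, 32, 4] -> [47, 14, 33, 15] and [9, 27, 32, 4]
  Split: [47, 14, 33, 15] -> [47, 14] and [33, 15]
    Split: [47, 14] -> [47] and [14]
    Merge: [47] + [14] -> [14, 47]
    Split: [33, 15] -> [33] and [15]
    Merge: [33] + [15] -> [15, 33]
  Merge: [14, 47] + [15, 33] -> [14, 15, 33, 47]
  Split: [9, 27, 32, 4] -> [9, 27] and [32, 4]
    Split: [9, 27] -> [9] and [27]
    Merge: [9] + [27] -> [9, 27]
    Split: [32, 4] -> [32] and [4]
    Merge: [32] + [4] -> [4, 32]
  Merge: [9, 27] + [4, 32] -> [4, 9, 27, 32]
Merge: [14, 15, 33, 47] + [4, 9, 27, 32] -> [4, 9, 14, 15, 27, 32, 33, 47]

Final sorted array: [4, 9, 14, 15, 27, 32, 33, 47]

The merge sort proceeds by recursively splitting the array and merging sorted halves.
After all merges, the sorted array is [4, 9, 14, 15, 27, 32, 33, 47].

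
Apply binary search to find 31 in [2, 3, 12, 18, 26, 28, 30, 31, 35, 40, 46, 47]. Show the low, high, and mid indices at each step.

Binary search for 31 in [2, 3, 12, 18, 26, 28, 30, 31, 35, 40, 46, 47]:

lo=0, hi=11, mid=5, arr[mid]=28 -> 28 < 31, search right half
lo=6, hi=11, mid=8, arr[mid]=35 -> 35 > 31, search left half
lo=6, hi=7, mid=6, arr[mid]=30 -> 30 < 31, search right half
lo=7, hi=7, mid=7, arr[mid]=31 -> Found target at index 7!

Binary search finds 31 at index 7 after 4 comparisons. The search repeatedly halves the search space by comparing with the middle element.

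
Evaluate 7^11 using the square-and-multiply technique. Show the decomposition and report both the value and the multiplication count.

Computing 7^11 by squaring (build up from 7^1; each line after the first costs one multiplication):

7^1 = 7
7^2 = (7^1)^2 = 7^2 = 49
7^4 = (7^2)^2 = 49^2 = 2401
7^5 = 7 * 7^4 = 7 * 2401 = 16807
7^10 = (7^5)^2 = 16807^2 = 282475249
7^11 = 7 * 7^10 = 7 * 282475249 = 1977326743

Result: 1977326743
Multiplications needed: 5 (5 lines after 7^1)

7^11 = 1977326743. Using exponentiation by squaring, this requires 5 multiplications. The key idea: if the exponent is even, square the half-power; if odd, multiply by the base once.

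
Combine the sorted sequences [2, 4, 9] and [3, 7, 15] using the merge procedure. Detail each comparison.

Merging process:

Compare 2 vs 3: take 2 from left. Merged: [2]
Compare 4 vs 3: take 3 from right. Merged: [2, 3]
Compare 4 vs 7: take 4 from left. Merged: [2, 3, 4]
Compare 9 vs 7: take 7 from right. Merged: [2, 3, 4, 7]
Compare 9 vs 15: take 9 from left. Merged: [2, 3, 4, 7, 9]
Append remaining from right: [15]. Merged: [2, 3, 4, 7, 9, 15]

Final merged array: [2, 3, 4, 7, 9, 15]
Total comparisons: 5

The merged array is [2, 3, 4, 7, 9, 15], requiring 5 comparisons. The merge step runs in O(n) time where n is the total number of elements.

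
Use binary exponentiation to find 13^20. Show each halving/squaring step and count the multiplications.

Computing 13^20 by squaring (build up from 13^1; each line after the first costs one multiplication):

13^1 = 13
13^2 = (13^1)^2 = 13^2 = 169
13^4 = (13^2)^2 = 169^2 = 28561
13^5 = 13 * 13^4 = 13 * 28561 = 371293
13^10 = (13^5)^2 = 371293^2 = 137858491849
13^20 = (13^10)^2 = 137858491849^2 = 19004963774880799438801

Result: 19004963774880799438801
Multiplications needed: 5 (5 lines after 13^1)

13^20 = 19004963774880799438801. Using exponentiation by squaring, this requires 5 multiplications. The key idea: if the exponent is even, square the half-power; if odd, multiply by the base once.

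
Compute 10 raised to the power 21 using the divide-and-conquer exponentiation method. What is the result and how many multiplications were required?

Computing 10^21 by squaring (build up from 10^1; each line after the first costs one multiplication):

10^1 = 10
10^2 = (10^1)^2 = 10^2 = 100
10^4 = (10^2)^2 = 100^2 = 10000
10^5 = 10 * 10^4 = 10 * 10000 = 100000
10^10 = (10^5)^2 = 100000^2 = 10000000000
10^20 = (10^10)^2 = 10000000000^2 = 100000000000000000000
10^21 = 10 * 10^20 = 10 * 100000000000000000000 = 1000000000000000000000

Result: 1000000000000000000000
Multiplications needed: 6 (6 lines after 10^1)

10^21 = 1000000000000000000000. Using exponentiation by squaring, this requires 6 multiplications. The key idea: if the exponent is even, square the half-power; if odd, multiply by the base once.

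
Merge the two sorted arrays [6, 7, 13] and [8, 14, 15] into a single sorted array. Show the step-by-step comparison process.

Merging process:

Compare 6 vs 8: take 6 from left. Merged: [6]
Compare 7 vs 8: take 7 from left. Merged: [6, 7]
Compare 13 vs 8: take 8 from right. Merged: [6, 7, 8]
Compare 13 vs 14: take 13 from left. Merged: [6, 7, 8, 13]
Append remaining from right: [14, 15]. Merged: [6, 7, 8, 13, 14, 15]

Final merged array: [6, 7, 8, 13, 14, 15]
Total comparisons: 4

The merged array is [6, 7, 8, 13, 14, 15], requiring 4 comparisons. The merge step runs in O(n) time where n is the total number of elements.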